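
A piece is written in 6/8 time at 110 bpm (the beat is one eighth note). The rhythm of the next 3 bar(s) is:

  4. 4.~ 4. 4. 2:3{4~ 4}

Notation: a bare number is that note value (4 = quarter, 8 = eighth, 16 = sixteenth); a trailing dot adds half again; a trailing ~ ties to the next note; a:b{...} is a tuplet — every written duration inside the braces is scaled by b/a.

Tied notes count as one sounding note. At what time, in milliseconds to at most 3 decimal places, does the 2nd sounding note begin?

1. 0.0ms @ 0 + 1636.364ms (3)
2. 1636.364ms @ 3 + 3272.727ms (6)
3. 4909.091ms @ 9 + 1636.364ms (3)
4. 6545.455ms @ 12 + 3272.727ms (6)

note 2 onset = 3b = 1636.364ms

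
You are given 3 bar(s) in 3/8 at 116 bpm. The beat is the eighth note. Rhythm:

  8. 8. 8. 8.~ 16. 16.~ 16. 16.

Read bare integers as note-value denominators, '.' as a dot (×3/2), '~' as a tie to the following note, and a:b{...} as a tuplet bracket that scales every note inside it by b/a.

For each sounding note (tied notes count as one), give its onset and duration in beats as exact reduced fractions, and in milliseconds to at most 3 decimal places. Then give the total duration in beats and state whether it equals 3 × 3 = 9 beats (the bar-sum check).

1) 0.0ms=0b +775.862ms=3/2b
2) 775.862ms=3/2b +775.862ms=3/2b
3) 1551.724ms=3b +775.862ms=3/2b
4) 2327.586ms=9/2b +1163.793ms=9/4b
5) 3491.379ms=27/4b +775.862ms=3/2b
6) 4267.241ms=33/4b +387.931ms=3/4b
Σ=9b of 9 (116bpm 3/8) — PASS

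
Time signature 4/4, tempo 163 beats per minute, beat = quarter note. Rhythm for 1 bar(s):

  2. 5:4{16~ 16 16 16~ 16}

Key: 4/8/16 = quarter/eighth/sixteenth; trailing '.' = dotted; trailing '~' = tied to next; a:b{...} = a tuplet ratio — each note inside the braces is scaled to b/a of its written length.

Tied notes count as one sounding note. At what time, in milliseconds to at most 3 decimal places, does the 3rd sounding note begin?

note 3 onset = 17/5b = 1251.534ms

1. 0.0ms @ 0 + 1104.294ms (3)
2. 1104.294ms @ 3 + 147.239ms (2/5)
3. 1251.534ms @ 17/5 + 73.62ms (1/5)
4. 1325.153ms @ 18/5 + 147.239ms (2/5)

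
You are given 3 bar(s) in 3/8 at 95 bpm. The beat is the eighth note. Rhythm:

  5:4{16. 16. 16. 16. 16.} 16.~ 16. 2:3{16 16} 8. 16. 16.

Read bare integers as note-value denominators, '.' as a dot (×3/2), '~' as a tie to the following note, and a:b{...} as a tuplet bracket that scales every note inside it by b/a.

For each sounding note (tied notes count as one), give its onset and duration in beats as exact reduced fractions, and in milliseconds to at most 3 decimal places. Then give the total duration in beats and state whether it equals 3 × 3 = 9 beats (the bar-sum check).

1) 0.0ms=0b +378.947ms=3/5b
2) 378.947ms=3/5b +378.947ms=3/5b
3) 757.895ms=6/5b +378.947ms=3/5b
4) 1136.842ms=9/5b +378.947ms=3/5b
5) 1515.789ms=12/5b +378.947ms=3/5b
6) 1894.737ms=3b +947.368ms=3/2b
7) 2842.105ms=9/2b +473.684ms=3/4b
8) 3315.789ms=21/4b +473.684ms=3/4b
9) 3789.474ms=6b +947.368ms=3/2b
10) 4736.842ms=15/2b +473.684ms=3/4b
11) 5210.526ms=33/4b +473.684ms=3/4b
Σ=9b of 9 (95bpm 3/8) — PASS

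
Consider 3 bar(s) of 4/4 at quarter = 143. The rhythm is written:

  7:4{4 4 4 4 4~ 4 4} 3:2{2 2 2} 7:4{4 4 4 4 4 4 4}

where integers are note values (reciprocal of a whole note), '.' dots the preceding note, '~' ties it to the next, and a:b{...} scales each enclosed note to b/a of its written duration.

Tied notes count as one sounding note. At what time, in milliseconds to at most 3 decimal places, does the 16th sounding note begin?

1. 0.0ms @ 0 + 239.76ms (4/7)
2. 239.76ms @ 4/7 + 239.76ms (4/7)
3. 479.52ms @ 8/7 + 239.76ms (4/7)
4. 719.281ms @ 12/7 + 239.76ms (4/7)
5. 959.041ms @ 16/7 + 479.52ms (8/7)
6. 1438.561ms @ 24/7 + 239.76ms (4/7)
7. 1678.322ms @ 4 + 559.441ms (4/3)
8. 2237.762ms @ 16/3 + 559.441ms (4/3)
9. 2797.203ms @ 20/3 + 559.441ms (4/3)
10. 3356.643ms @ 8 + 239.76ms (4/7)
11. 3596.404ms @ 60/7 + 239.76ms (4/7)
12. 3836.164ms @ 64/7 + 239.76ms (4/7)
13. 4075.924ms @ 68/7 + 239.76ms (4/7)
14. 4315.684ms @ 72/7 + 239.76ms (4/7)
15. 4555.445ms @ 76/7 + 239.76ms (4/7)
16. 4795.205ms @ 80/7 + 239.76ms (4/7)

note 16 onset = 80/7b = 4795.205ms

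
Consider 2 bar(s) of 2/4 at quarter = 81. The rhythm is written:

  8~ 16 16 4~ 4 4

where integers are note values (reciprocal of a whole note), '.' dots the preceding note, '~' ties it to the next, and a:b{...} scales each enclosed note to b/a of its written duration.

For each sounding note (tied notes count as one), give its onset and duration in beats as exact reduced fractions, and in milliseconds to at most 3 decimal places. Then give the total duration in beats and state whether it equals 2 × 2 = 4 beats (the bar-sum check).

1) 0.0ms=0b +555.556ms=3/4b
2) 555.556ms=3/4b +185.185ms=1/4b
3) 740.741ms=1b +1481.481ms=2b
4) 2222.222ms=3b +740.741ms=1b
Σ=4b of 4 (81bpm 2/4) — PASS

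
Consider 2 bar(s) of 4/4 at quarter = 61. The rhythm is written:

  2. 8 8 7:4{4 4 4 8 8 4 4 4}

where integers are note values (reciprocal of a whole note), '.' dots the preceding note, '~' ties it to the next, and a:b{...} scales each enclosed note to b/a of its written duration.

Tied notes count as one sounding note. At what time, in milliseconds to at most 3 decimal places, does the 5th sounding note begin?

note 5 onset = 32/7b = 4496.487ms

1. 0.0ms @ 0 + 2950.82ms (3)
2. 2950.82ms @ 3 + 491.803ms (1/2)
3. 3442.623ms @ 7/2 + 491.803ms (1/2)
4. 3934.426ms @ 4 + 562.061ms (4/7)
5. 4496.487ms @ 32/7 + 562.061ms (4/7)
6. 5058.548ms @ 36/7 + 562.061ms (4/7)
7. 5620.609ms @ 40/7 + 281.03ms (2/7)
8. 5901.639ms @ 6 + 281.03ms (2/7)
9. 6182.67ms @ 44/7 + 562.061ms (4/7)
10. 6744.731ms @ 48/7 + 562.061ms (4/7)
11. 7306.792ms @ 52/7 + 562.061ms (4/7)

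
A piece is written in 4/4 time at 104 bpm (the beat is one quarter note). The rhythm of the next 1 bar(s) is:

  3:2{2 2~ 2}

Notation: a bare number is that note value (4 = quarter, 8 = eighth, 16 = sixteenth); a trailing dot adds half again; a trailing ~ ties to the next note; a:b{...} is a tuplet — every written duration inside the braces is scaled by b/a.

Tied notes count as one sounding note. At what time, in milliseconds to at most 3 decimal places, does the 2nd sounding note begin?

note 2 onset = 4/3b = 769.231ms

1. 0.0ms @ 0 + 769.231ms (4/3)
2. 769.231ms @ 4/3 + 1538.462ms (8/3)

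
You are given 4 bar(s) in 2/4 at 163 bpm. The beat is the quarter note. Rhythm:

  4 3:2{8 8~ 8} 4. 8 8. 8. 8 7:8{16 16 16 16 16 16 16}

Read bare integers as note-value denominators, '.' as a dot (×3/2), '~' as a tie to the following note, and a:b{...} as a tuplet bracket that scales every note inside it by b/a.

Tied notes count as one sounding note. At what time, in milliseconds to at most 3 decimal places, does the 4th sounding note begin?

1. 0.0ms @ 0 + 368.098ms (1)
2. 368.098ms @ 1 + 122.699ms (1/3)
3. 490.798ms @ 4/3 + 245.399ms (2/3)
4. 736.196ms @ 2 + 552.147ms (3/2)
5. 1288.344ms @ 7/2 + 184.049ms (1/2)
6. 1472.393ms @ 4 + 276.074ms (3/4)
7. 1748.466ms @ 19/4 + 276.074ms (3/4)
8. 2024.54ms @ 11/2 + 184.049ms (1/2)
9. 2208.589ms @ 6 + 105.171ms (2/7)
10. 2313.76ms @ 44/7 + 105.171ms (2/7)
11. 2418.931ms @ 46/7 + 105.171ms (2/7)
12. 2524.102ms @ 48/7 + 105.171ms (2/7)
13. 2629.273ms @ 50/7 + 105.171ms (2/7)
14. 2734.443ms @ 52/7 + 105.171ms (2/7)
15. 2839.614ms @ 54/7 + 105.171ms (2/7)

note 4 onset = 2b = 736.196ms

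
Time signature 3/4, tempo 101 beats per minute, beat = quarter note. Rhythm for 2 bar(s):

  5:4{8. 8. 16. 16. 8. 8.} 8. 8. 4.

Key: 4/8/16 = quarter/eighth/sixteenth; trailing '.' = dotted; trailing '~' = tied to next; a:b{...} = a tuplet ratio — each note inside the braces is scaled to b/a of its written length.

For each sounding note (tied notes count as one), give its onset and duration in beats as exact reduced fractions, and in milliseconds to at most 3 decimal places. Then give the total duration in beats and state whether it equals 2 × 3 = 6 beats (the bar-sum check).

1) 0.0ms=0b +356.436ms=3/5b
2) 356.436ms=3/5b +356.436ms=3/5b
3) 712.871ms=6/5b +178.218ms=3/10b
4) 891.089ms=3/2b +178.218ms=3/10b
5) 1069.307ms=9/5b +356.436ms=3/5b
6) 1425.743ms=12/5b +356.436ms=3/5b
7) 1782.178ms=3b +445.545ms=3/4b
8) 2227.723ms=15/4b +445.545ms=3/4b
9) 2673.267ms=9/2b +891.089ms=3/2b
Σ=6b of 6 (101bpm 3/4) — PASS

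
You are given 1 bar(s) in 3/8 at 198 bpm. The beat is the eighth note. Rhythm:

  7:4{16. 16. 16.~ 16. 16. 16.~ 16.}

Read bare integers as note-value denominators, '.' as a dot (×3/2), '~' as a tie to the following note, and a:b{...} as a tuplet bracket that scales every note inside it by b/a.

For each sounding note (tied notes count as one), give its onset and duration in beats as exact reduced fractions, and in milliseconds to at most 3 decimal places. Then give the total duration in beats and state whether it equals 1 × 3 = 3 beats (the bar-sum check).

1) 0.0ms=0b +129.87ms=3/7b
2) 129.87ms=3/7b +129.87ms=3/7b
3) 259.74ms=6/7b +259.74ms=6/7b
4) 519.481ms=12/7b +129.87ms=3/7b
5) 649.351ms=15/7b +259.74ms=6/7b
Σ=3b of 3 (198bpm 3/8) — PASS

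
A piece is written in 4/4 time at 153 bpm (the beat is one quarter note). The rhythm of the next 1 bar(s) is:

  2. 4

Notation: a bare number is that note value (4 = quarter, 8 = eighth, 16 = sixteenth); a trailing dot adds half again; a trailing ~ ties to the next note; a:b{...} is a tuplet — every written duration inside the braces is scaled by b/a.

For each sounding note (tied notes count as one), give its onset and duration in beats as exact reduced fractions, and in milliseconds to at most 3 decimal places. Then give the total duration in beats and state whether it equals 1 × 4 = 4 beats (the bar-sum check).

1) 0.0ms=0b +1176.471ms=3b
2) 1176.471ms=3b +392.157ms=1b
Σ=4b of 4 (153bpm 4/4) — PASS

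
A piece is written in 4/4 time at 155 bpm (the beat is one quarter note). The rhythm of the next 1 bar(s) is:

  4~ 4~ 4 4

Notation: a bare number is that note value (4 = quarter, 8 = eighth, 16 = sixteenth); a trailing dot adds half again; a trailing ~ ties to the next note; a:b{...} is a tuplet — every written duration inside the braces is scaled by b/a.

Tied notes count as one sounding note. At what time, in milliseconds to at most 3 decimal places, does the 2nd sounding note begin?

note 2 onset = 3b = 1161.29ms

1. 0.0ms @ 0 + 1161.29ms (3)
2. 1161.29ms @ 3 + 387.097ms (1)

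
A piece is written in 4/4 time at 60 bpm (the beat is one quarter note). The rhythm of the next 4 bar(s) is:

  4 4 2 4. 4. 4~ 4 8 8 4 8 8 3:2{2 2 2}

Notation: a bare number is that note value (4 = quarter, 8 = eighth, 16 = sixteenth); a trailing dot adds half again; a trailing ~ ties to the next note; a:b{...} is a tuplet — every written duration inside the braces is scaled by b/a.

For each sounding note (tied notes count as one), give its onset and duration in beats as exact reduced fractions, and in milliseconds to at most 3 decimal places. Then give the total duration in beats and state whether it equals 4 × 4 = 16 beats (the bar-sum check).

1) 0.0ms=0b +1000.0ms=1b
2) 1000.0ms=1b +1000.0ms=1b
3) 2000.0ms=2b +2000.0ms=2b
4) 4000.0ms=4b +1500.0ms=3/2b
5) 5500.0ms=11/2b +1500.0ms=3/2b
6) 7000.0ms=7b +2000.0ms=2b
7) 9000.0ms=9b +500.0ms=1/2b
8) 9500.0ms=19/2b +500.0ms=1/2b
9) 10000.0ms=10b +1000.0ms=1b
10) 11000.0ms=11b +500.0ms=1/2b
11) 11500.0ms=23/2b +500.0ms=1/2b
12) 12000.0ms=12b +1333.333ms=4/3b
13) 13333.333ms=40/3b +1333.333ms=4/3b
14) 14666.667ms=44/3b +1333.333ms=4/3b
Σ=16b of 16 (60bpm 4/4) — PASS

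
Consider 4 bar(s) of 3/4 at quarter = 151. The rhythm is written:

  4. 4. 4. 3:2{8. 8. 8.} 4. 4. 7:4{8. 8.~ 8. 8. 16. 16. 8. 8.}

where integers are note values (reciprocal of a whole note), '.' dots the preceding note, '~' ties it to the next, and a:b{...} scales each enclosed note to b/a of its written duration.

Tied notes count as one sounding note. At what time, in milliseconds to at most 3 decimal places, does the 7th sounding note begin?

note 7 onset = 6b = 2384.106ms

1. 0.0ms @ 0 + 596.026ms (3/2)
2. 596.026ms @ 3/2 + 596.026ms (3/2)
3. 1192.053ms @ 3 + 596.026ms (3/2)
4. 1788.079ms @ 9/2 + 198.675ms (1/2)
5. 1986.755ms @ 5 + 198.675ms (1/2)
6. 2185.43ms @ 11/2 + 198.675ms (1/2)
7. 2384.106ms @ 6 + 596.026ms (3/2)
8. 2980.132ms @ 15/2 + 596.026ms (3/2)
9. 3576.159ms @ 9 + 170.293ms (3/7)
10. 3746.452ms @ 66/7 + 340.587ms (6/7)
11. 4087.039ms @ 72/7 + 170.293ms (3/7)
12. 4257.332ms @ 75/7 + 85.147ms (3/14)
13. 4342.479ms @ 153/14 + 85.147ms (3/14)
14. 4427.625ms @ 78/7 + 170.293ms (3/7)
15. 4597.919ms @ 81/7 + 170.293ms (3/7)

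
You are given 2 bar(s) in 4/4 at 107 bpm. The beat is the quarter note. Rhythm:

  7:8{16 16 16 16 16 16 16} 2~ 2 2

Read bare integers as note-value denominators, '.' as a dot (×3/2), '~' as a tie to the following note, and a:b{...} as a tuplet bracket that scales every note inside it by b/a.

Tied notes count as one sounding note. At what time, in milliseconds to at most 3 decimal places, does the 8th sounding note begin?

1. 0.0ms @ 0 + 160.214ms (2/7)
2. 160.214ms @ 2/7 + 160.214ms (2/7)
3. 320.427ms @ 4/7 + 160.214ms (2/7)
4. 480.641ms @ 6/7 + 160.214ms (2/7)
5. 640.854ms @ 8/7 + 160.214ms (2/7)
6. 801.068ms @ 10/7 + 160.214ms (2/7)
7. 961.282ms @ 12/7 + 160.214ms (2/7)
8. 1121.495ms @ 2 + 2242.991ms (4)
9. 3364.486ms @ 6 + 1121.495ms (2)

note 8 onset = 2b = 1121.495ms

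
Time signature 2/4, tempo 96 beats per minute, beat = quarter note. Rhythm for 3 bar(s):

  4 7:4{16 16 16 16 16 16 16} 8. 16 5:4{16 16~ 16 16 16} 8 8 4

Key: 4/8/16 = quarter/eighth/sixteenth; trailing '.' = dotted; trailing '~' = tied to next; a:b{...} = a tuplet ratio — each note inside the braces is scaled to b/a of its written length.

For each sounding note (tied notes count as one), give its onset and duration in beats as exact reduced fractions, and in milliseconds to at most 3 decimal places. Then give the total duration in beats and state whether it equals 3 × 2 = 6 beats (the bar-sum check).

1) 0.0ms=0b +625.0ms=1b
2) 625.0ms=1b +89.286ms=1/7b
3) 714.286ms=8/7b +89.286ms=1/7b
4) 803.571ms=9/7b +89.286ms=1/7b
5) 892.857ms=10/7b +89.286ms=1/7b
6) 982.143ms=11/7b +89.286ms=1/7b
7) 1071.429ms=12/7b +89.286ms=1/7b
8) 1160.714ms=13/7b +89.286ms=1/7b
9) 1250.0ms=2b +468.75ms=3/4b
10) 1718.75ms=11/4b +156.25ms=1/4b
11) 1875.0ms=3b +125.0ms=1/5b
12) 2000.0ms=16/5b +250.0ms=2/5b
13) 2250.0ms=18/5b +125.0ms=1/5b
14) 2375.0ms=19/5b +125.0ms=1/5b
15) 2500.0ms=4b +312.5ms=1/2b
16) 2812.5ms=9/2b +312.5ms=1/2b
17) 3125.0ms=5b +625.0ms=1b
Σ=6b of 6 (96bpm 2/4) — PASS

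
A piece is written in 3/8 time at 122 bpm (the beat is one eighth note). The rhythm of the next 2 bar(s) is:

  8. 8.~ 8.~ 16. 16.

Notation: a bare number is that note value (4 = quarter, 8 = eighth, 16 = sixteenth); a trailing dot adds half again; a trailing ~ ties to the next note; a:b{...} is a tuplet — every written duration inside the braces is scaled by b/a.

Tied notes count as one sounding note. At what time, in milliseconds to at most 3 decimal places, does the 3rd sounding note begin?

1. 0.0ms @ 0 + 737.705ms (3/2)
2. 737.705ms @ 3/2 + 1844.262ms (15/4)
3. 2581.967ms @ 21/4 + 368.852ms (3/4)

note 3 onset = 21/4b = 2581.967ms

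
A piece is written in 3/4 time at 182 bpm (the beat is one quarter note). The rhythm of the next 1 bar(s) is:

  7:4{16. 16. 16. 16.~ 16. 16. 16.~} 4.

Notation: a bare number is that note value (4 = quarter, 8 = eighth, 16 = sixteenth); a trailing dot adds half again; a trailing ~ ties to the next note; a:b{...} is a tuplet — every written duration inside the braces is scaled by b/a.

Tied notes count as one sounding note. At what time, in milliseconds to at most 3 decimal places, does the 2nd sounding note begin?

note 2 onset = 3/14b = 70.644ms

1. 0.0ms @ 0 + 70.644ms (3/14)
2. 70.644ms @ 3/14 + 70.644ms (3/14)
3. 141.287ms @ 3/7 + 70.644ms (3/14)
4. 211.931ms @ 9/14 + 141.287ms (3/7)
5. 353.218ms @ 15/14 + 70.644ms (3/14)
6. 423.862ms @ 9/7 + 565.149ms (12/7)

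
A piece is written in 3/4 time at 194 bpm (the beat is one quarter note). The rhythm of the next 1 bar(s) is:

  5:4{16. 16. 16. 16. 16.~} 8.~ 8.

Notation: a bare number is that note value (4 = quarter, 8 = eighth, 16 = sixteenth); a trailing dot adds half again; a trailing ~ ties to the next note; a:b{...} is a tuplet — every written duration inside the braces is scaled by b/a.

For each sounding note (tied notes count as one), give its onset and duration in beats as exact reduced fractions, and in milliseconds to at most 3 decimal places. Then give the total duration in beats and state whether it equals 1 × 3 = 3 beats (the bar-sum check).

1) 0.0ms=0b +92.784ms=3/10b
2) 92.784ms=3/10b +92.784ms=3/10b
3) 185.567ms=3/5b +92.784ms=3/10b
4) 278.351ms=9/10b +92.784ms=3/10b
5) 371.134ms=6/5b +556.701ms=9/5b
Σ=3b of 3 (194bpm 3/4) — PASS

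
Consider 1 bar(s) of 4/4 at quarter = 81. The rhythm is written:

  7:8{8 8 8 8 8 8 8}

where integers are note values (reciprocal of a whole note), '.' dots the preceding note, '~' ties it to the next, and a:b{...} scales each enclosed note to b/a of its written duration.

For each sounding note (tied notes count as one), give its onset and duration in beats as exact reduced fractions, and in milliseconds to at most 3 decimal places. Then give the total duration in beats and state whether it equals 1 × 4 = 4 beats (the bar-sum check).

1) 0.0ms=0b +423.28ms=4/7b
2) 423.28ms=4/7b +423.28ms=4/7b
3) 846.561ms=8/7b +423.28ms=4/7b
4) 1269.841ms=12/7b +423.28ms=4/7b
5) 1693.122ms=16/7b +423.28ms=4/7b
6) 2116.402ms=20/7b +423.28ms=4/7b
7) 2539.683ms=24/7b +423.28ms=4/7b
Σ=4b of 4 (81bpm 4/4) — PASS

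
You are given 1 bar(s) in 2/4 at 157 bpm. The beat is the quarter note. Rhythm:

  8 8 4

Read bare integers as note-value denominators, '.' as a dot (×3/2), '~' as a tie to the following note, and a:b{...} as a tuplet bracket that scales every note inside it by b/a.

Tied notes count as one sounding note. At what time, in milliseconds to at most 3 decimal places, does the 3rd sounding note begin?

note 3 onset = 1b = 382.166ms

1. 0.0ms @ 0 + 191.083ms (1/2)
2. 191.083ms @ 1/2 + 191.083ms (1/2)
3. 382.166ms @ 1 + 382.166ms (1)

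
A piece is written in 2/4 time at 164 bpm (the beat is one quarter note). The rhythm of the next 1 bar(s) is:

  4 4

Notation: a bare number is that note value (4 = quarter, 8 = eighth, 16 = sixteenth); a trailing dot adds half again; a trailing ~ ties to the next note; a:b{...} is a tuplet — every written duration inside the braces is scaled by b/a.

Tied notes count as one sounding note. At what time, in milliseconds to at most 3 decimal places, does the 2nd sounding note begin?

note 2 onset = 1b = 365.854ms

1. 0.0ms @ 0 + 365.854ms (1)
2. 365.854ms @ 1 + 365.854ms (1)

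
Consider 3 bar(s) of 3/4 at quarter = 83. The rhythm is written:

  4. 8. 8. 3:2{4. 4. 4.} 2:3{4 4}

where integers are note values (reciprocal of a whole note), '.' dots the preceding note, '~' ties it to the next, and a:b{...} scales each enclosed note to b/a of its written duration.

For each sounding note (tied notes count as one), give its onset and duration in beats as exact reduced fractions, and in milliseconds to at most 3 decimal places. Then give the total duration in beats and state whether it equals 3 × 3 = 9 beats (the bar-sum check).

1) 0.0ms=0b +1084.337ms=3/2b
2) 1084.337ms=3/2b +542.169ms=3/4b
3) 1626.506ms=9/4b +542.169ms=3/4b
4) 2168.675ms=3b +722.892ms=1b
5) 2891.566ms=4b +722.892ms=1b
6) 3614.458ms=5b +722.892ms=1b
7) 4337.349ms=6b +1084.337ms=3/2b
8) 5421.687ms=15/2b +1084.337ms=3/2b
Σ=9b of 9 (83bpm 3/4) — PASS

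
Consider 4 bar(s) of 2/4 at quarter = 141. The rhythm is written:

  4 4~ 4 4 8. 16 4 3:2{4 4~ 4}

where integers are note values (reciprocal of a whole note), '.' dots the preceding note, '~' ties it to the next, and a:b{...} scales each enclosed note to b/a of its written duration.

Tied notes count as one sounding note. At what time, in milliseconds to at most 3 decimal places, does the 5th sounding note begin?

1. 0.0ms @ 0 + 425.532ms (1)
2. 425.532ms @ 1 + 851.064ms (2)
3. 1276.596ms @ 3 + 425.532ms (1)
4. 1702.128ms @ 4 + 319.149ms (3/4)
5. 2021.277ms @ 19/4 + 106.383ms (1/4)
6. 2127.66ms @ 5 + 425.532ms (1)
7. 2553.191ms @ 6 + 283.688ms (2/3)
8. 2836.879ms @ 20/3 + 567.376ms (4/3)

note 5 onset = 19/4b = 2021.277ms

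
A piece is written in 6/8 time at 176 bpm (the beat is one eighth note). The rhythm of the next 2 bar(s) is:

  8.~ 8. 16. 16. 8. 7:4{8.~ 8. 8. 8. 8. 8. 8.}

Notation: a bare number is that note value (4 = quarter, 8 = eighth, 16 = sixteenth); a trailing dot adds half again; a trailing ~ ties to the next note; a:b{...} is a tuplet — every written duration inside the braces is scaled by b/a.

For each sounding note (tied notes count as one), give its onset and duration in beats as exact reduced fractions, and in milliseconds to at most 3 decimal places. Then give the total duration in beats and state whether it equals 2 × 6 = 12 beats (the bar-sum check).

1) 0.0ms=0b +1022.727ms=3b
2) 1022.727ms=3b +255.682ms=3/4b
3) 1278.409ms=15/4b +255.682ms=3/4b
4) 1534.091ms=9/2b +511.364ms=3/2b
5) 2045.455ms=6b +584.416ms=12/7b
6) 2629.87ms=54/7b +292.208ms=6/7b
7) 2922.078ms=60/7b +292.208ms=6/7b
8) 3214.286ms=66/7b +292.208ms=6/7b
9) 3506.494ms=72/7b +292.208ms=6/7b
10) 3798.701ms=78/7b +292.208ms=6/7b
Σ=12b of 12 (176bpm 6/8) — PASS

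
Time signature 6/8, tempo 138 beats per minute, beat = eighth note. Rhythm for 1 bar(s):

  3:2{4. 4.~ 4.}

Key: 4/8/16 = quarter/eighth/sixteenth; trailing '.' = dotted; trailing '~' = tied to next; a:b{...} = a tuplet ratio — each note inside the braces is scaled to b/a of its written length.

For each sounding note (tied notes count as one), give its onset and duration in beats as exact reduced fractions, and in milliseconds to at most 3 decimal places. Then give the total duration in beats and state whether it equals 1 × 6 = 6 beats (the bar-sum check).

1) 0.0ms=0b +869.565ms=2b
2) 869.565ms=2b +1739.13ms=4b
Σ=6b of 6 (138bpm 6/8) — PASS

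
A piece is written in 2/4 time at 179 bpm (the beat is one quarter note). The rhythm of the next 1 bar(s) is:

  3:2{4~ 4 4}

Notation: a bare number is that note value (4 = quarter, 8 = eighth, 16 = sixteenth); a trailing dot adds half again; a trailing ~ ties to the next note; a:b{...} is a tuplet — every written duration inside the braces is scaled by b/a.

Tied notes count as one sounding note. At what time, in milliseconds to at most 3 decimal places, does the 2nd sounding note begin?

note 2 onset = 4/3b = 446.927ms

1. 0.0ms @ 0 + 446.927ms (4/3)
2. 446.927ms @ 4/3 + 223.464ms (2/3)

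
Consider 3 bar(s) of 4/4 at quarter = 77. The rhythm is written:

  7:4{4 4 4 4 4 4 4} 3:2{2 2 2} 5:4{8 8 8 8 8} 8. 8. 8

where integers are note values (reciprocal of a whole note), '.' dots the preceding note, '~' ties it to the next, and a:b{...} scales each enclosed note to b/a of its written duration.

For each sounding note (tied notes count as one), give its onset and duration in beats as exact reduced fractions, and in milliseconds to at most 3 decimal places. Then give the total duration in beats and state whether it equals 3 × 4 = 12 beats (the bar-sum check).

1) 0.0ms=0b +445.269ms=4/7b
2) 445.269ms=4/7b +445.269ms=4/7b
3) 890.538ms=8/7b +445.269ms=4/7b
4) 1335.807ms=12/7b +445.269ms=4/7b
5) 1781.076ms=16/7b +445.269ms=4/7b
6) 2226.345ms=20/7b +445.269ms=4/7b
7) 2671.614ms=24/7b +445.269ms=4/7b
8) 3116.883ms=4b +1038.961ms=4/3b
9) 4155.844ms=16/3b +1038.961ms=4/3b
10) 5194.805ms=20/3b +1038.961ms=4/3b
11) 6233.766ms=8b +311.688ms=2/5b
12) 6545.455ms=42/5b +311.688ms=2/5b
13) 6857.143ms=44/5b +311.688ms=2/5b
14) 7168.831ms=46/5b +311.688ms=2/5b
15) 7480.519ms=48/5b +311.688ms=2/5b
16) 7792.208ms=10b +584.416ms=3/4b
17) 8376.623ms=43/4b +584.416ms=3/4b
18) 8961.039ms=23/2b +389.61ms=1/2b
Σ=12b of 12 (77bpm 4/4) — PASS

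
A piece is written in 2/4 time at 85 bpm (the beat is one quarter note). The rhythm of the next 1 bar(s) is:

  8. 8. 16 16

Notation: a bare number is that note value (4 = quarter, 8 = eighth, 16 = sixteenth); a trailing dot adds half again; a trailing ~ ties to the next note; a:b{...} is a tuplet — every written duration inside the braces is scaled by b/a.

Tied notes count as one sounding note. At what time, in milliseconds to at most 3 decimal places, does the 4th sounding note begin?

note 4 onset = 7/4b = 1235.294ms

1. 0.0ms @ 0 + 529.412ms (3/4)
2. 529.412ms @ 3/4 + 529.412ms (3/4)
3. 1058.824ms @ 3/2 + 176.471ms (1/4)
4. 1235.294ms @ 7/4 + 176.471ms (1/4)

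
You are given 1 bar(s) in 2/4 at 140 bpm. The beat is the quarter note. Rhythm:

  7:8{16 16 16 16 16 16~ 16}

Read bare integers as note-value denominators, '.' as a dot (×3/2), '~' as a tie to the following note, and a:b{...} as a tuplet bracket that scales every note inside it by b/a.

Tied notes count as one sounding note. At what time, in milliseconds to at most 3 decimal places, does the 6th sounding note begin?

1. 0.0ms @ 0 + 122.449ms (2/7)
2. 122.449ms @ 2/7 + 122.449ms (2/7)
3. 244.898ms @ 4/7 + 122.449ms (2/7)
4. 367.347ms @ 6/7 + 122.449ms (2/7)
5. 489.796ms @ 8/7 + 122.449ms (2/7)
6. 612.245ms @ 10/7 + 244.898ms (4/7)

note 6 onset = 10/7b = 612.245ms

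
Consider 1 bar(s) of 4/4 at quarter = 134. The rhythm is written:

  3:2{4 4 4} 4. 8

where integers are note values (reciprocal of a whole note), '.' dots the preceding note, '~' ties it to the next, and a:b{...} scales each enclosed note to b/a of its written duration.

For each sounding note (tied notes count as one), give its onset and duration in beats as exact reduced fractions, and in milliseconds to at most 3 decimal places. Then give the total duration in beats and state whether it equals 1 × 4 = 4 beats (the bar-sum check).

1) 0.0ms=0b +298.507ms=2/3b
2) 298.507ms=2/3b +298.507ms=2/3b
3) 597.015ms=4/3b +298.507ms=2/3b
4) 895.522ms=2b +671.642ms=3/2b
5) 1567.164ms=7/2b +223.881ms=1/2b
Σ=4b of 4 (134bpm 4/4) — PASS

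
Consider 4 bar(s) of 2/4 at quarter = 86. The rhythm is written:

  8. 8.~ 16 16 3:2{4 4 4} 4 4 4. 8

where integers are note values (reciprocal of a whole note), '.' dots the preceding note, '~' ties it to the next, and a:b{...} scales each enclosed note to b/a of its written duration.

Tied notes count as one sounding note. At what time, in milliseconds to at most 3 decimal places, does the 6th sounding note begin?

note 6 onset = 10/3b = 2325.581ms

1. 0.0ms @ 0 + 523.256ms (3/4)
2. 523.256ms @ 3/4 + 697.674ms (1)
3. 1220.93ms @ 7/4 + 174.419ms (1/4)
4. 1395.349ms @ 2 + 465.116ms (2/3)
5. 1860.465ms @ 8/3 + 465.116ms (2/3)
6. 2325.581ms @ 10/3 + 465.116ms (2/3)
7. 2790.698ms @ 4 + 697.674ms (1)
8. 3488.372ms @ 5 + 697.674ms (1)
9. 4186.047ms @ 6 + 1046.512ms (3/2)
10. 5232.558ms @ 15/2 + 348.837ms (1/2)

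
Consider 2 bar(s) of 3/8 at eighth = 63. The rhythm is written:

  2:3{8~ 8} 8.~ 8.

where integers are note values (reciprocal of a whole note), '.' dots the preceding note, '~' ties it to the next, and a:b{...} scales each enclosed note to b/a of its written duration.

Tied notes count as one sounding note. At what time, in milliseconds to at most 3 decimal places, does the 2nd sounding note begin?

note 2 onset = 3b = 2857.143ms

1. 0.0ms @ 0 + 2857.143ms (3)
2. 2857.143ms @ 3 + 2857.143ms (3)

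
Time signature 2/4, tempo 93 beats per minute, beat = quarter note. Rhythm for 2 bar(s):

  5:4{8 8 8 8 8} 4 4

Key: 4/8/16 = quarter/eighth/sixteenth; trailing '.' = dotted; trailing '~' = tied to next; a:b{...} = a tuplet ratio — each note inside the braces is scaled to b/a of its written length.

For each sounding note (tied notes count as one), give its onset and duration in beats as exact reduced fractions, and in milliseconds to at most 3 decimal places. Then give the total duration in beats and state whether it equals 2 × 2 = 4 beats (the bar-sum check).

1) 0.0ms=0b +258.065ms=2/5b
2) 258.065ms=2/5b +258.065ms=2/5b
3) 516.129ms=4/5b +258.065ms=2/5b
4) 774.194ms=6/5b +258.065ms=2/5b
5) 1032.258ms=8/5b +258.065ms=2/5b
6) 1290.323ms=2b +645.161ms=1b
7) 1935.484ms=3b +645.161ms=1b
Σ=4b of 4 (93bpm 2/4) — PASS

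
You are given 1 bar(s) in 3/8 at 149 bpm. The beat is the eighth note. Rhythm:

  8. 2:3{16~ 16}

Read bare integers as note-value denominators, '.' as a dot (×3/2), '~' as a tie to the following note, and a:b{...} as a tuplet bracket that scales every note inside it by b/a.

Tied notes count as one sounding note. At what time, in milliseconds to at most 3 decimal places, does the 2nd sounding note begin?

1. 0.0ms @ 0 + 604.027ms (3/2)
2. 604.027ms @ 3/2 + 604.027ms (3/2)

note 2 onset = 3/2b = 604.027ms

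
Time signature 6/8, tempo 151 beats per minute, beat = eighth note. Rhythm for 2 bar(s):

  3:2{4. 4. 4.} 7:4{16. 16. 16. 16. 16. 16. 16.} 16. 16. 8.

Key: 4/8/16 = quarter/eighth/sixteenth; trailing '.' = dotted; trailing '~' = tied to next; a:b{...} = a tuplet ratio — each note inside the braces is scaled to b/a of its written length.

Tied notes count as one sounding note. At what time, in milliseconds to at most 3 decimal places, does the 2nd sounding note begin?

1. 0.0ms @ 0 + 794.702ms (2)
2. 794.702ms @ 2 + 794.702ms (2)
3. 1589.404ms @ 4 + 794.702ms (2)
4. 2384.106ms @ 6 + 170.293ms (3/7)
5. 2554.399ms @ 45/7 + 170.293ms (3/7)
6. 2724.693ms @ 48/7 + 170.293ms (3/7)
7. 2894.986ms @ 51/7 + 170.293ms (3/7)
8. 3065.279ms @ 54/7 + 170.293ms (3/7)
9. 3235.572ms @ 57/7 + 170.293ms (3/7)
10. 3405.866ms @ 60/7 + 170.293ms (3/7)
11. 3576.159ms @ 9 + 298.013ms (3/4)
12. 3874.172ms @ 39/4 + 298.013ms (3/4)
13. 4172.185ms @ 21/2 + 596.026ms (3/2)

note 2 onset = 2b = 794.702ms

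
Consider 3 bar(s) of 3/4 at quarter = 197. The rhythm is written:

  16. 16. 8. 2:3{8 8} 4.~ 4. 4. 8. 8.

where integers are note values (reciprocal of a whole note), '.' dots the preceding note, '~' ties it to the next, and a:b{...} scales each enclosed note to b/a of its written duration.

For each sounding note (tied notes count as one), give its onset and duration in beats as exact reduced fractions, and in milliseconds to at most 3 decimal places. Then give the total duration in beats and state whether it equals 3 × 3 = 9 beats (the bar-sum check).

1) 0.0ms=0b +114.213ms=3/8b
2) 114.213ms=3/8b +114.213ms=3/8b
3) 228.426ms=3/4b +228.426ms=3/4b
4) 456.853ms=3/2b +228.426ms=3/4b
5) 685.279ms=9/4b +228.426ms=3/4b
6) 913.706ms=3b +913.706ms=3b
7) 1827.411ms=6b +456.853ms=3/2b
8) 2284.264ms=15/2b +228.426ms=3/4b
9) 2512.69ms=33/4b +228.426ms=3/4b
Σ=9b of 9 (197bpm 3/4) — PASS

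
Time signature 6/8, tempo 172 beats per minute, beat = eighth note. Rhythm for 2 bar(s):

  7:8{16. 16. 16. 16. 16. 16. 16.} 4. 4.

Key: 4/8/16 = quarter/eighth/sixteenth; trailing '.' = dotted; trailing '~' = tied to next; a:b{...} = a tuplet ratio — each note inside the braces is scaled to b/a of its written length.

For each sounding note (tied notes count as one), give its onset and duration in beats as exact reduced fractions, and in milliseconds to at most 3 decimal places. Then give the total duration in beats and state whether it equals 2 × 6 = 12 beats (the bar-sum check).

1) 0.0ms=0b +299.003ms=6/7b
2) 299.003ms=6/7b +299.003ms=6/7b
3) 598.007ms=12/7b +299.003ms=6/7b
4) 897.01ms=18/7b +299.003ms=6/7b
5) 1196.013ms=24/7b +299.003ms=6/7b
6) 1495.017ms=30/7b +299.003ms=6/7b
7) 1794.02ms=36/7b +299.003ms=6/7b
8) 2093.023ms=6b +1046.512ms=3b
9) 3139.535ms=9b +1046.512ms=3b
Σ=12b of 12 (172bpm 6/8) — PASS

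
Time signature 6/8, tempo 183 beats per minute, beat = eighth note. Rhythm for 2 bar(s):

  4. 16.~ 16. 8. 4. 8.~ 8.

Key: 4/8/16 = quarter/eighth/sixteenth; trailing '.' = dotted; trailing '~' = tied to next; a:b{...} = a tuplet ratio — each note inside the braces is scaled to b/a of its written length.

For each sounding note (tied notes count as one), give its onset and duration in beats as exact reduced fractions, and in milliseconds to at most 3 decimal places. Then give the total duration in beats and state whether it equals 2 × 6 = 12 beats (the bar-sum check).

1) 0.0ms=0b +983.607ms=3b
2) 983.607ms=3b +491.803ms=3/2b
3) 1475.41ms=9/2b +491.803ms=3/2b
4) 1967.213ms=6b +983.607ms=3b
5) 2950.82ms=9b +983.607ms=3b
Σ=12b of 12 (183bpm 6/8) — PASS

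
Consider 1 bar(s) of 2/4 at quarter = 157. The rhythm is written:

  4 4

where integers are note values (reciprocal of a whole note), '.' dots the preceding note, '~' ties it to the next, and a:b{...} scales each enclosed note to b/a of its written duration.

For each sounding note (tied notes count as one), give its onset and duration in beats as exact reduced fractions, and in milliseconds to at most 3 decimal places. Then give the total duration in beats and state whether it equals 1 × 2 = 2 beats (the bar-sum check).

1) 0.0ms=0b +382.166ms=1b
2) 382.166ms=1b +382.166ms=1b
Σ=2b of 2 (157bpm 2/4) — PASS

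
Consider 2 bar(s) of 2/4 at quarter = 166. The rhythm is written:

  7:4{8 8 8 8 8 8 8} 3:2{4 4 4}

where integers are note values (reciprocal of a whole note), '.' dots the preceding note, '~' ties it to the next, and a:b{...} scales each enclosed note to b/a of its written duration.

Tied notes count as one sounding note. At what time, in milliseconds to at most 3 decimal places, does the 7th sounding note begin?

1. 0.0ms @ 0 + 103.27ms (2/7)
2. 103.27ms @ 2/7 + 103.27ms (2/7)
3. 206.54ms @ 4/7 + 103.27ms (2/7)
4. 309.811ms @ 6/7 + 103.27ms (2/7)
5. 413.081ms @ 8/7 + 103.27ms (2/7)
6. 516.351ms @ 10/7 + 103.27ms (2/7)
7. 619.621ms @ 12/7 + 103.27ms (2/7)
8. 722.892ms @ 2 + 240.964ms (2/3)
9. 963.855ms @ 8/3 + 240.964ms (2/3)
10. 1204.819ms @ 10/3 + 240.964ms (2/3)

note 7 onset = 12/7b = 619.621ms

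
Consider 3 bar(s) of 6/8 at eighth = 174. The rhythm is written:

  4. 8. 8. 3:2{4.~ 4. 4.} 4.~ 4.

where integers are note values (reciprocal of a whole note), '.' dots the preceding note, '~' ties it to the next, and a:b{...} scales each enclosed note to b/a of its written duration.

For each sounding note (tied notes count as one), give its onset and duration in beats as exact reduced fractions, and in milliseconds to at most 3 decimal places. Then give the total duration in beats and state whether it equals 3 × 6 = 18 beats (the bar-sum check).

1) 0.0ms=0b +1034.483ms=3b
2) 1034.483ms=3b +517.241ms=3/2b
3) 1551.724ms=9/2b +517.241ms=3/2b
4) 2068.966ms=6b +1379.31ms=4b
5) 3448.276ms=10b +689.655ms=2b
6) 4137.931ms=12b +2068.966ms=6b
Σ=18b of 18 (174bpm 6/8) — PASS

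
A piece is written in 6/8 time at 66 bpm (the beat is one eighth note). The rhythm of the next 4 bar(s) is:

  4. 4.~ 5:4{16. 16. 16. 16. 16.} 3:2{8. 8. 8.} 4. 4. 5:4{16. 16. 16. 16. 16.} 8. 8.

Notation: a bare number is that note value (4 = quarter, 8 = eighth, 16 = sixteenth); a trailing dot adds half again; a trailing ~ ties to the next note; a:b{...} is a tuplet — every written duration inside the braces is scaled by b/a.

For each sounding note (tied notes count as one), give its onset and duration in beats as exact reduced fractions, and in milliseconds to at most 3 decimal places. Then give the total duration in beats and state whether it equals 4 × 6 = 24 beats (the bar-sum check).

1) 0.0ms=0b +2727.273ms=3b
2) 2727.273ms=3b +3272.727ms=18/5b
3) 6000.0ms=33/5b +545.455ms=3/5b
4) 6545.455ms=36/5b +545.455ms=3/5b
5) 7090.909ms=39/5b +545.455ms=3/5b
6) 7636.364ms=42/5b +545.455ms=3/5b
7) 8181.818ms=9b +909.091ms=1b
8) 9090.909ms=10b +909.091ms=1b
9) 10000.0ms=11b +909.091ms=1b
10) 10909.091ms=12b +2727.273ms=3b
11) 13636.364ms=15b +2727.273ms=3b
12) 16363.636ms=18b +545.455ms=3/5b
13) 16909.091ms=93/5b +545.455ms=3/5b
14) 17454.545ms=96/5b +545.455ms=3/5b
15) 18000.0ms=99/5b +545.455ms=3/5b
16) 18545.455ms=102/5b +545.455ms=3/5b
17) 19090.909ms=21b +1363.636ms=3/2b
18) 20454.545ms=45/2b +1363.636ms=3/2b
Σ=24b of 24 (66bpm 6/8) — PASS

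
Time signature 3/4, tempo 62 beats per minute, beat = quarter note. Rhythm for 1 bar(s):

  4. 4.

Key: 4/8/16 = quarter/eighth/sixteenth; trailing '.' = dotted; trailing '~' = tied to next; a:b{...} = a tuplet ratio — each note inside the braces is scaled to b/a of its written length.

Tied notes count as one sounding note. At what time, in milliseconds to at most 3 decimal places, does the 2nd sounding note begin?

1. 0.0ms @ 0 + 1451.613ms (3/2)
2. 1451.613ms @ 3/2 + 1451.613ms (3/2)

note 2 onset = 3/2b = 1451.613ms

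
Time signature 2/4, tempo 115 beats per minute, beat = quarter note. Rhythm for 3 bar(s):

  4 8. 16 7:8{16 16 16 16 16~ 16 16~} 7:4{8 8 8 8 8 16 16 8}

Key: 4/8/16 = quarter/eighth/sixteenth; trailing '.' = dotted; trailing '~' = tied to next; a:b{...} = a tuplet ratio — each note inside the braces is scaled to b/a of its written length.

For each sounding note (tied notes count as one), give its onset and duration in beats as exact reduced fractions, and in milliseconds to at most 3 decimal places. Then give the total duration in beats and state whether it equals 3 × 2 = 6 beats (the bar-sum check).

1) 0.0ms=0b +521.739ms=1b
2) 521.739ms=1b +391.304ms=3/4b
3) 913.043ms=7/4b +130.435ms=1/4b
4) 1043.478ms=2b +149.068ms=2/7b
5) 1192.547ms=16/7b +149.068ms=2/7b
6) 1341.615ms=18/7b +149.068ms=2/7b
7) 1490.683ms=20/7b +149.068ms=2/7b
8) 1639.752ms=22/7b +298.137ms=4/7b
9) 1937.888ms=26/7b +298.137ms=4/7b
10) 2236.025ms=30/7b +149.068ms=2/7b
11) 2385.093ms=32/7b +149.068ms=2/7b
12) 2534.161ms=34/7b +149.068ms=2/7b
13) 2683.23ms=36/7b +149.068ms=2/7b
14) 2832.298ms=38/7b +74.534ms=1/7b
15) 2906.832ms=39/7b +74.534ms=1/7b
16) 2981.366ms=40/7b +149.068ms=2/7b
Σ=6b of 6 (115bpm 2/4) — PASS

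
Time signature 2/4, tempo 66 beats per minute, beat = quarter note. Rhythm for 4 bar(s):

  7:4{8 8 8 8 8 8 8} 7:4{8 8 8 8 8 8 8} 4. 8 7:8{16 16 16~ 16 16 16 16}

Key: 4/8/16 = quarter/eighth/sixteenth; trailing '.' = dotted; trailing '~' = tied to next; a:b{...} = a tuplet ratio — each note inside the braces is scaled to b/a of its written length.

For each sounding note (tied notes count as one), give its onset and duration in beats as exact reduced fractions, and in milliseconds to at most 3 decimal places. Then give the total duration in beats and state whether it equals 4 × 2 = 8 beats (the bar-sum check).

1) 0.0ms=0b +259.74ms=2/7b
2) 259.74ms=2/7b +259.74ms=2/7b
3) 519.481ms=4/7b +259.74ms=2/7b
4) 779.221ms=6/7b +259.74ms=2/7b
5) 1038.961ms=8/7b +259.74ms=2/7b
6) 1298.701ms=10/7b +259.74ms=2/7b
7) 1558.442ms=12/7b +259.74ms=2/7b
8) 1818.182ms=2b +259.74ms=2/7b
9) 2077.922ms=16/7b +259.74ms=2/7b
10) 2337.662ms=18/7b +259.74ms=2/7b
11) 2597.403ms=20/7b +259.74ms=2/7b
12) 2857.143ms=22/7b +259.74ms=2/7b
13) 3116.883ms=24/7b +259.74ms=2/7b
14) 3376.623ms=26/7b +259.74ms=2/7b
15) 3636.364ms=4b +1363.636ms=3/2b
16) 5000.0ms=11/2b +454.545ms=1/2b
17) 5454.545ms=6b +259.74ms=2/7b
18) 5714.286ms=44/7b +259.74ms=2/7b
19) 5974.026ms=46/7b +519.481ms=4/7b
20) 6493.506ms=50/7b +259.74ms=2/7b
21) 6753.247ms=52/7b +259.74ms=2/7b
22) 7012.987ms=54/7b +259.74ms=2/7b
Σ=8b of 8 (66bpm 2/4) — PASS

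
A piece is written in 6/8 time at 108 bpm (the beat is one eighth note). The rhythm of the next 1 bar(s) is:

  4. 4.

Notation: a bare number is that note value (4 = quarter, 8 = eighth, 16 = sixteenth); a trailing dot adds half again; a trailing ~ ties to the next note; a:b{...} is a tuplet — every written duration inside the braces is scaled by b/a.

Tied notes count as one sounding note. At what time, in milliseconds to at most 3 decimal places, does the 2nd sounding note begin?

note 2 onset = 3b = 1666.667ms

1. 0.0ms @ 0 + 1666.667ms (3)
2. 1666.667ms @ 3 + 1666.667ms (3)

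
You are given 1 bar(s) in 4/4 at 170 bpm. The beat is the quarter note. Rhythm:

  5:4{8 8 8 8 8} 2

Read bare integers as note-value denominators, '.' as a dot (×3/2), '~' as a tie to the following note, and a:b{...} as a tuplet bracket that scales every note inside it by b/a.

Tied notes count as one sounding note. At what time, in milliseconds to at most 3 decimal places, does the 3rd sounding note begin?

1. 0.0ms @ 0 + 141.176ms (2/5)
2. 141.176ms @ 2/5 + 141.176ms (2/5)
3. 282.353ms @ 4/5 + 141.176ms (2/5)
4. 423.529ms @ 6/5 + 141.176ms (2/5)
5. 564.706ms @ 8/5 + 141.176ms (2/5)
6. 705.882ms @ 2 + 705.882ms (2)

note 3 onset = 4/5b = 282.353ms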